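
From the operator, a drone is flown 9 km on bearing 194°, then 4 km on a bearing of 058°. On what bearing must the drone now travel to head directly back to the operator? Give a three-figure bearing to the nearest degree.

Leg 1 (194°, 9 km): east 9 sin 194° = -2.18, north 9 cos 194° = -8.73
Leg 2 (058°, 4 km): east 4 sin 58° = 3.39, north 4 cos 58° = 2.12
Net displacement: 1.21 east, -6.61 north. Direction back to start is (-1.21, 6.61): bearing = atan2(-1.21, 6.61) mod 360° = 349.59° ≈ 350°.

350°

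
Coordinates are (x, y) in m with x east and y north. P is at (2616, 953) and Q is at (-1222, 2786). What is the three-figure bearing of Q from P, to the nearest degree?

Δeast = -1222 − 2616 = -3838.00; Δnorth = 2786 − 953 = 1833.00.
Bearing = atan2(Δeast, Δnorth) mod 360° = 295.53° ≈ 296°.

296°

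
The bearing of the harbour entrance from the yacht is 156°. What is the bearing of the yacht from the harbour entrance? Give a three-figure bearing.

336°

Back-bearing = 156° + 180° = 336°.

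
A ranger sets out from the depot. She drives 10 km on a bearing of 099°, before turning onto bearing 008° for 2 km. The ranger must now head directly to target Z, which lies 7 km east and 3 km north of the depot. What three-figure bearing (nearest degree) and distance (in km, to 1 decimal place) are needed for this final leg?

309°, 4.1 km

Leg 1 (099°, 10 km): east 10 sin 99° = 9.88, north 10 cos 99° = -1.56
Leg 2 (008°, 2 km): east 2 sin 8° = 0.28, north 2 cos 8° = 1.98
Current position: (10.16, 0.42). Target: (7, 3). Remaining: Δeast = -3.16, Δnorth = 2.58.
Bearing = atan2(-3.16, 2.58) mod 360° = 309.31°; distance = √((-3.16)² + (2.58)²) = 4.078 km.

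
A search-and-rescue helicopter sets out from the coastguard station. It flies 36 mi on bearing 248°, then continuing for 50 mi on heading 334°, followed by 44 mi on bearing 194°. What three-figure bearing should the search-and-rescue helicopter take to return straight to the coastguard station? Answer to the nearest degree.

080°

Leg 1 (248°, 36 mi): east 36 sin 248° = -33.38, north 36 cos 248° = -13.49
Leg 2 (334°, 50 mi): east 50 sin 334° = -21.92, north 50 cos 334° = 44.94
Leg 3 (194°, 44 mi): east 44 sin 194° = -10.64, north 44 cos 194° = -42.69
Net displacement: -65.94 east, -11.24 north. Direction back to start is (65.94, 11.24): bearing = atan2(65.94, 11.24) mod 360° = 80.33° ≈ 080°.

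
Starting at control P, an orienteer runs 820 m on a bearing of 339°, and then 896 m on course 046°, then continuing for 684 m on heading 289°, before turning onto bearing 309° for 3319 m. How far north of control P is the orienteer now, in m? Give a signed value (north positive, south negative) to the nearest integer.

3699 m

Leg 1 (339°, 820 m): east 820 sin 339° = -293.86, north 820 cos 339° = 765.54
Leg 2 (046°, 896 m): east 896 sin 46° = 644.53, north 896 cos 46° = 622.41
Leg 3 (289°, 684 m): east 684 sin 289° = -646.73, north 684 cos 289° = 222.69
Leg 4 (309°, 3319 m): east 3319 sin 309° = -2579.35, north 3319 cos 309° = 2088.71
Net north component: 3699.35 m.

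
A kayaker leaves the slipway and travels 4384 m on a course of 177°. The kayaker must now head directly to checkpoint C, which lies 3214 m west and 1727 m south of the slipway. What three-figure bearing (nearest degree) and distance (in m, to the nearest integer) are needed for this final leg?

Leg 1 (177°, 4384 m): east 4384 sin 177° = 229.44, north 4384 cos 177° = -4377.99
Current position: (229.44, -4377.99). Target: (-3214, -1727). Remaining: Δeast = -3443.44, Δnorth = 2650.99.
Bearing = atan2(-3443.44, 2650.99) mod 360° = 307.59°; distance = √((-3443.44)² + (2650.99)²) = 4345.692 m.

308°, 4346 m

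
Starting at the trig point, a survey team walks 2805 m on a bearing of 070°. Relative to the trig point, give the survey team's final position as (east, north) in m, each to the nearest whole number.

(2636, 959)

Leg 1 (070°, 2805 m): east 2805 sin 70° = 2635.84, north 2805 cos 70° = 959.37
Summing: 2635.84 m east, 959.37 m north → (2636, 959).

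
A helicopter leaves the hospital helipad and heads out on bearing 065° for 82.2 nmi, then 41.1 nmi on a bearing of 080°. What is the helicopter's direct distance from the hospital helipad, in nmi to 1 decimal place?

Leg 1 (065°, 82.2 nmi): east 82.2 sin 65° = 74.50, north 82.2 cos 65° = 34.74
Leg 2 (080°, 41.1 nmi): east 41.1 sin 80° = 40.48, north 41.1 cos 80° = 7.14
Net: 114.97 east, 41.88 north. Distance = √((114.97)² + (41.88)²) = 122.363 nmi.

122.4 nmi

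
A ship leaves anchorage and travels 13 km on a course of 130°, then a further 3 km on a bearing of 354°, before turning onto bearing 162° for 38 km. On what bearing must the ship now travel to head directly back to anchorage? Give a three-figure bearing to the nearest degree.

Leg 1 (130°, 13 km): east 13 sin 130° = 9.96, north 13 cos 130° = -8.36
Leg 2 (354°, 3 km): east 3 sin 354° = -0.31, north 3 cos 354° = 2.98
Leg 3 (162°, 38 km): east 38 sin 162° = 11.74, north 38 cos 162° = -36.14
Net displacement: 21.39 east, -41.51 north. Direction back to start is (-21.39, 41.51): bearing = atan2(-21.39, 41.51) mod 360° = 332.74° ≈ 333°.

333°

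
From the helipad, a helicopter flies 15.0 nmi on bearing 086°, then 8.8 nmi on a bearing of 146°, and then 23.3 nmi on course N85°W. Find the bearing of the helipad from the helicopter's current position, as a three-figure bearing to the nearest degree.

Leg 1 (086°, 15.0 nmi): east 15.0 sin 86° = 14.96, north 15.0 cos 86° = 1.05
Leg 2 (146°, 8.8 nmi): east 8.8 sin 146° = 4.92, north 8.8 cos 146° = -7.30
Leg 3 (N85°W, 23.3 nmi): east 23.3 sin 275° = -23.21, north 23.3 cos 275° = 2.03
Net displacement: -3.33 east, -4.22 north. Direction back to start is (3.33, 4.22): bearing = atan2(3.33, 4.22) mod 360° = 38.26° ≈ 038°.

038°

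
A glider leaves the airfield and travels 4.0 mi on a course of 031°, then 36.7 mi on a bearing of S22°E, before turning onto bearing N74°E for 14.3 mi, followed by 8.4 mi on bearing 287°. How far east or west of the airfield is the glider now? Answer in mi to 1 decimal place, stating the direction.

21.5 mi east

Leg 1 (031°, 4.0 mi): east 4.0 sin 31° = 2.06, north 4.0 cos 31° = 3.43
Leg 2 (S22°E, 36.7 mi): east 36.7 sin 158° = 13.75, north 36.7 cos 158° = -34.03
Leg 3 (N74°E, 14.3 mi): east 14.3 sin 74° = 13.75, north 14.3 cos 74° = 3.94
Leg 4 (287°, 8.4 mi): east 8.4 sin 287° = -8.03, north 8.4 cos 287° = 2.46
Net east component: 21.52 mi.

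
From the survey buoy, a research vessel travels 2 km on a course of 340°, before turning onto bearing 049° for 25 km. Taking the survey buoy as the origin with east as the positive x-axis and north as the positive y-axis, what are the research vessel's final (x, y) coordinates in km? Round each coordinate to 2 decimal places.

(18.18, 18.28)

Leg 1 (340°, 2 km): east 2 sin 340° = -0.68, north 2 cos 340° = 1.88
Leg 2 (049°, 25 km): east 25 sin 49° = 18.87, north 25 cos 49° = 16.40
Summing: 18.18 km east, 18.28 km north → (18.18, 18.28).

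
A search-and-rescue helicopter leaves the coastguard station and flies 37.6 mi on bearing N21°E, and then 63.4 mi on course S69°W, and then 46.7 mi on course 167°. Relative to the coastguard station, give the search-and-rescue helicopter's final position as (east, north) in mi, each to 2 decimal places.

Leg 1 (N21°E, 37.6 mi): east 37.6 sin 21° = 13.47, north 37.6 cos 21° = 35.10
Leg 2 (S69°W, 63.4 mi): east 63.4 sin 249° = -59.19, north 63.4 cos 249° = -22.72
Leg 3 (167°, 46.7 mi): east 46.7 sin 167° = 10.51, north 46.7 cos 167° = -45.50
Summing: -35.21 mi east, -33.12 mi north → (-35.21, -33.12).

(-35.21, -33.12)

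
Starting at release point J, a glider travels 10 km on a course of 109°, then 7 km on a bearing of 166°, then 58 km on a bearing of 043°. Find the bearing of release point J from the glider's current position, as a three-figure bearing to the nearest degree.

Leg 1 (109°, 10 km): east 10 sin 109° = 9.46, north 10 cos 109° = -3.26
Leg 2 (166°, 7 km): east 7 sin 166° = 1.69, north 7 cos 166° = -6.79
Leg 3 (043°, 58 km): east 58 sin 43° = 39.56, north 58 cos 43° = 42.42
Net displacement: 50.70 east, 32.37 north. Direction back to start is (-50.70, -32.37): bearing = atan2(-50.70, -32.37) mod 360° = 237.45° ≈ 237°.

237°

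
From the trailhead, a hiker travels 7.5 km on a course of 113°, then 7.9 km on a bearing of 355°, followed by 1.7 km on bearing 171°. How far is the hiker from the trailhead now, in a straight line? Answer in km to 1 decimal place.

7.3 km

Leg 1 (113°, 7.5 km): east 7.5 sin 113° = 6.90, north 7.5 cos 113° = -2.93
Leg 2 (355°, 7.9 km): east 7.9 sin 355° = -0.69, north 7.9 cos 355° = 7.87
Leg 3 (171°, 1.7 km): east 1.7 sin 171° = 0.27, north 1.7 cos 171° = -1.68
Net: 6.48 east, 3.26 north. Distance = √((6.48)² + (3.26)²) = 7.255 km.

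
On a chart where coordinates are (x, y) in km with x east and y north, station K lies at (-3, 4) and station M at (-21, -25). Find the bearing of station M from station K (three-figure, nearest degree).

212°

Δeast = -21 − -3 = -18.00; Δnorth = -25 − 4 = -29.00.
Bearing = atan2(Δeast, Δnorth) mod 360° = 211.83° ≈ 212°.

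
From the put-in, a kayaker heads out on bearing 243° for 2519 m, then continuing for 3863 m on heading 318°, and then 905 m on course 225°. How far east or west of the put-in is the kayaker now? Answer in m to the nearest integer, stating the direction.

5469 m west

Leg 1 (243°, 2519 m): east 2519 sin 243° = -2244.45, north 2519 cos 243° = -1143.60
Leg 2 (318°, 3863 m): east 3863 sin 318° = -2584.85, north 3863 cos 318° = 2870.77
Leg 3 (225°, 905 m): east 905 sin 225° = -639.93, north 905 cos 225° = -639.93
Net east component: -5469.23 m.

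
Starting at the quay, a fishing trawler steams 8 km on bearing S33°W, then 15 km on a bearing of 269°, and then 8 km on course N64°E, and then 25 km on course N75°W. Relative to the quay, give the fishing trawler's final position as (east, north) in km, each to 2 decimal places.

Leg 1 (S33°W, 8 km): east 8 sin 213° = -4.36, north 8 cos 213° = -6.71
Leg 2 (269°, 15 km): east 15 sin 269° = -15.00, north 15 cos 269° = -0.26
Leg 3 (N64°E, 8 km): east 8 sin 64° = 7.19, north 8 cos 64° = 3.51
Leg 4 (N75°W, 25 km): east 25 sin 285° = -24.15, north 25 cos 285° = 6.47
Summing: -36.31 km east, 3.01 km north → (-36.31, 3.01).

(-36.31, 3.01)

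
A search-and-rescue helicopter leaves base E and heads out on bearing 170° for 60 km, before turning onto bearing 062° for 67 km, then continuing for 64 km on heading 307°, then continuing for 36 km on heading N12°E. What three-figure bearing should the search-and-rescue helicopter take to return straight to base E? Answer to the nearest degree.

Leg 1 (170°, 60 km): east 60 sin 170° = 10.42, north 60 cos 170° = -59.09
Leg 2 (062°, 67 km): east 67 sin 62° = 59.16, north 67 cos 62° = 31.45
Leg 3 (307°, 64 km): east 64 sin 307° = -51.11, north 64 cos 307° = 38.52
Leg 4 (N12°E, 36 km): east 36 sin 12° = 7.48, north 36 cos 12° = 35.21
Net displacement: 25.95 east, 46.10 north. Direction back to start is (-25.95, -46.10): bearing = atan2(-25.95, -46.10) mod 360° = 209.38° ≈ 209°.

209°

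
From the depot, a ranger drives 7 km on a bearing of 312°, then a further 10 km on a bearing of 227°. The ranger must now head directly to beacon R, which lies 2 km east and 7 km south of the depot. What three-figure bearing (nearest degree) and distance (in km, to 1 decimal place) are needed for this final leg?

Leg 1 (312°, 7 km): east 7 sin 312° = -5.20, north 7 cos 312° = 4.68
Leg 2 (227°, 10 km): east 10 sin 227° = -7.31, north 10 cos 227° = -6.82
Current position: (-12.52, -2.14). Target: (2, -7). Remaining: Δeast = 14.52, Δnorth = -4.86.
Bearing = atan2(14.52, -4.86) mod 360° = 108.53°; distance = √((14.52)² + (-4.86)²) = 15.309 km.

109°, 15.3 km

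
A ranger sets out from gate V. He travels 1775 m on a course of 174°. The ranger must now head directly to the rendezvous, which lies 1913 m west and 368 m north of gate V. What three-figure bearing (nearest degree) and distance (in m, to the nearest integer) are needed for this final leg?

315°, 2992 m

Leg 1 (174°, 1775 m): east 1775 sin 174° = 185.54, north 1775 cos 174° = -1765.28
Current position: (185.54, -1765.28). Target: (-1913, 368). Remaining: Δeast = -2098.54, Δnorth = 2133.28.
Bearing = atan2(-2098.54, 2133.28) mod 360° = 315.47°; distance = √((-2098.54)² + (2133.28)²) = 2992.445 m.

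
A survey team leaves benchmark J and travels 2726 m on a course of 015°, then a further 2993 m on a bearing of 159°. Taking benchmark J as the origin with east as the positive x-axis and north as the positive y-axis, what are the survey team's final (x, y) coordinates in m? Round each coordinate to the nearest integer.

Leg 1 (015°, 2726 m): east 2726 sin 15° = 705.54, north 2726 cos 15° = 2633.11
Leg 2 (159°, 2993 m): east 2993 sin 159° = 1072.60, north 2993 cos 159° = -2794.21
Summing: 1778.14 m east, -161.09 m north → (1778, -161).

(1778, -161)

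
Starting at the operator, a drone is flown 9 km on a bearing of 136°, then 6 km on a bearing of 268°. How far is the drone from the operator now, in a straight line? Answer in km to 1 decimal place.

Leg 1 (136°, 9 km): east 9 sin 136° = 6.25, north 9 cos 136° = -6.47
Leg 2 (268°, 6 km): east 6 sin 268° = -6.00, north 6 cos 268° = -0.21
Net: 0.26 east, -6.68 north. Distance = √((0.26)² + (-6.68)²) = 6.688 km.

6.7 km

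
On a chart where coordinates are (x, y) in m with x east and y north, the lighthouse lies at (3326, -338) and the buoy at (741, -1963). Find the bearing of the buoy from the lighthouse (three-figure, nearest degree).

238°

Δeast = 741 − 3326 = -2585.00; Δnorth = -1963 − -338 = -1625.00.
Bearing = atan2(Δeast, Δnorth) mod 360° = 237.85° ≈ 238°.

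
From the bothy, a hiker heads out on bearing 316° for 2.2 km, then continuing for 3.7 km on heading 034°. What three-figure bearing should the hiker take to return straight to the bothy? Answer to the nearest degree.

Leg 1 (316°, 2.2 km): east 2.2 sin 316° = -1.53, north 2.2 cos 316° = 1.58
Leg 2 (034°, 3.7 km): east 3.7 sin 34° = 2.07, north 3.7 cos 34° = 3.07
Net displacement: 0.54 east, 4.65 north. Direction back to start is (-0.54, -4.65): bearing = atan2(-0.54, -4.65) mod 360° = 186.63° ≈ 187°.

187°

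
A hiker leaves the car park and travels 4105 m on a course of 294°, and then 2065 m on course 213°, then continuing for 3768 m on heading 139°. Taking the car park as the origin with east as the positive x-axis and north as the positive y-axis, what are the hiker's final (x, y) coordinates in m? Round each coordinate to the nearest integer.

(-2403, -2906)

Leg 1 (294°, 4105 m): east 4105 sin 294° = -3750.10, north 4105 cos 294° = 1669.65
Leg 2 (213°, 2065 m): east 2065 sin 213° = -1124.68, north 2065 cos 213° = -1731.85
Leg 3 (139°, 3768 m): east 3768 sin 139° = 2472.03, north 3768 cos 139° = -2843.75
Summing: -2402.75 m east, -2905.95 m north → (-2403, -2906).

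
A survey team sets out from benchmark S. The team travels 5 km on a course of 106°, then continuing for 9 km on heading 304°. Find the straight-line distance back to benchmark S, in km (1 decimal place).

4.5 km

Leg 1 (106°, 5 km): east 5 sin 106° = 4.81, north 5 cos 106° = -1.38
Leg 2 (304°, 9 km): east 9 sin 304° = -7.46, north 9 cos 304° = 5.03
Net: -2.66 east, 3.65 north. Distance = √((-2.66)² + (3.65)²) = 4.517 km.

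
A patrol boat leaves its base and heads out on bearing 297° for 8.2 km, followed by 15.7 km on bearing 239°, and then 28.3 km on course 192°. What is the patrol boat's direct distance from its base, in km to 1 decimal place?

41.7 km

Leg 1 (297°, 8.2 km): east 8.2 sin 297° = -7.31, north 8.2 cos 297° = 3.72
Leg 2 (239°, 15.7 km): east 15.7 sin 239° = -13.46, north 15.7 cos 239° = -8.09
Leg 3 (192°, 28.3 km): east 28.3 sin 192° = -5.88, north 28.3 cos 192° = -27.68
Net: -26.65 east, -32.04 north. Distance = √((-26.65)² + (-32.04)²) = 41.677 km.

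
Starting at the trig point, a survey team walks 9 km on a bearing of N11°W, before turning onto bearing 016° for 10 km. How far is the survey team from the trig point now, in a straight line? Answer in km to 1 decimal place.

Leg 1 (N11°W, 9 km): east 9 sin 349° = -1.72, north 9 cos 349° = 8.83
Leg 2 (016°, 10 km): east 10 sin 16° = 2.76, north 10 cos 16° = 9.61
Net: 1.04 east, 18.45 north. Distance = √((1.04)² + (18.45)²) = 18.477 km.

18.5 km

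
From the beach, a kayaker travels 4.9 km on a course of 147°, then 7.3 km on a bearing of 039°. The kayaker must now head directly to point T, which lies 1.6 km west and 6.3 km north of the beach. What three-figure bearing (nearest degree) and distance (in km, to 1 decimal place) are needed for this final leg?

Leg 1 (147°, 4.9 km): east 4.9 sin 147° = 2.67, north 4.9 cos 147° = -4.11
Leg 2 (039°, 7.3 km): east 7.3 sin 39° = 4.59, north 7.3 cos 39° = 5.67
Current position: (7.26, 1.56). Target: (-1.6, 6.3). Remaining: Δeast = -8.86, Δnorth = 4.74.
Bearing = atan2(-8.86, 4.74) mod 360° = 298.12°; distance = √((-8.86)² + (4.74)²) = 10.049 km.

298°, 10.0 km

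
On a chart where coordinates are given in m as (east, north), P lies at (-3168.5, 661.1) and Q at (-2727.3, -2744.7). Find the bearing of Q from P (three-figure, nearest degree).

Δeast = -2727.3 − -3168.5 = 441.20; Δnorth = -2744.7 − 661.1 = -3405.80.
Bearing = atan2(Δeast, Δnorth) mod 360° = 172.62° ≈ 173°.

173°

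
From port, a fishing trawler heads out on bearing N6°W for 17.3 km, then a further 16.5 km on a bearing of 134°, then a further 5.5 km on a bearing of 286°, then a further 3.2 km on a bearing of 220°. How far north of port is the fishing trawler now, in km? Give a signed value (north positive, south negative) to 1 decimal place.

Leg 1 (N6°W, 17.3 km): east 17.3 sin 354° = -1.81, north 17.3 cos 354° = 17.21
Leg 2 (134°, 16.5 km): east 16.5 sin 134° = 11.87, north 16.5 cos 134° = -11.46
Leg 3 (286°, 5.5 km): east 5.5 sin 286° = -5.29, north 5.5 cos 286° = 1.52
Leg 4 (220°, 3.2 km): east 3.2 sin 220° = -2.06, north 3.2 cos 220° = -2.45
Net north component: 4.81 km.

4.8 km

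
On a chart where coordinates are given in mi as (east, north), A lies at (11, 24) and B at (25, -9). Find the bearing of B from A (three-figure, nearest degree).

Δeast = 25 − 11 = 14.00; Δnorth = -9 − 24 = -33.00.
Bearing = atan2(Δeast, Δnorth) mod 360° = 157.01° ≈ 157°.

157°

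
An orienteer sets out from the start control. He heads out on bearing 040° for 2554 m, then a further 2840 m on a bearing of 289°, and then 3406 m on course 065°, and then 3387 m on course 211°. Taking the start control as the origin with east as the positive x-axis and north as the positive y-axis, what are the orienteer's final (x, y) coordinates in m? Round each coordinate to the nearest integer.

Leg 1 (040°, 2554 m): east 2554 sin 40° = 1641.68, north 2554 cos 40° = 1956.48
Leg 2 (289°, 2840 m): east 2840 sin 289° = -2685.27, north 2840 cos 289° = 924.61
Leg 3 (065°, 3406 m): east 3406 sin 65° = 3086.88, north 3406 cos 65° = 1439.44
Leg 4 (211°, 3387 m): east 3387 sin 211° = -1744.43, north 3387 cos 211° = -2903.23
Summing: 298.86 m east, 1417.30 m north → (299, 1417).

(299, 1417)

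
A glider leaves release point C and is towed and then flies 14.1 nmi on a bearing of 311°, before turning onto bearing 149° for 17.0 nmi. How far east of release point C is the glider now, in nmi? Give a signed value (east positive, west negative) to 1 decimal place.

Leg 1 (311°, 14.1 nmi): east 14.1 sin 311° = -10.64, north 14.1 cos 311° = 9.25
Leg 2 (149°, 17.0 nmi): east 17.0 sin 149° = 8.76, north 17.0 cos 149° = -14.57
Net east component: -1.89 nmi.

-1.9 nmi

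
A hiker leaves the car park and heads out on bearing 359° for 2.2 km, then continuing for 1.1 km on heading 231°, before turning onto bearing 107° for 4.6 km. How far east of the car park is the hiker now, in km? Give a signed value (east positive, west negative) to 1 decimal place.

3.5 km

Leg 1 (359°, 2.2 km): east 2.2 sin 359° = -0.04, north 2.2 cos 359° = 2.20
Leg 2 (231°, 1.1 km): east 1.1 sin 231° = -0.85, north 1.1 cos 231° = -0.69
Leg 3 (107°, 4.6 km): east 4.6 sin 107° = 4.40, north 4.6 cos 107° = -1.34
Net east component: 3.51 km.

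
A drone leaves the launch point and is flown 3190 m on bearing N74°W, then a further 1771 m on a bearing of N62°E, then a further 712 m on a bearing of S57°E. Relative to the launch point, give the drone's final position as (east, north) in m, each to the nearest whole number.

Leg 1 (N74°W, 3190 m): east 3190 sin 286° = -3066.42, north 3190 cos 286° = 879.28
Leg 2 (N62°E, 1771 m): east 1771 sin 62° = 1563.70, north 1771 cos 62° = 831.43
Leg 3 (S57°E, 712 m): east 712 sin 123° = 597.13, north 712 cos 123° = -387.78
Summing: -905.59 m east, 1322.93 m north → (-906, 1323).

(-906, 1323)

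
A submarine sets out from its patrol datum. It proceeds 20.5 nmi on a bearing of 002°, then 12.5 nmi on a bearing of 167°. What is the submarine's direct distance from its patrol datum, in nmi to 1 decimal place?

Leg 1 (002°, 20.5 nmi): east 20.5 sin 2° = 0.72, north 20.5 cos 2° = 20.49
Leg 2 (167°, 12.5 nmi): east 12.5 sin 167° = 2.81, north 12.5 cos 167° = -12.18
Net: 3.53 east, 8.31 north. Distance = √((3.53)² + (8.31)²) = 9.026 nmi.

9.0 nmi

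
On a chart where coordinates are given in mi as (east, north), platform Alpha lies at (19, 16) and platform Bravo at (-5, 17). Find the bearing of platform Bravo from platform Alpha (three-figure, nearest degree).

Δeast = -5 − 19 = -24.00; Δnorth = 17 − 16 = 1.00.
Bearing = atan2(Δeast, Δnorth) mod 360° = 272.39° ≈ 272°.

272°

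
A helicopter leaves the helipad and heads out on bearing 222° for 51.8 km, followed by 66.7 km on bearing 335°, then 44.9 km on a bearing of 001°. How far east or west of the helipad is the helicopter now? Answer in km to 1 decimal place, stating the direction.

62.1 km west

Leg 1 (222°, 51.8 km): east 51.8 sin 222° = -34.66, north 51.8 cos 222° = -38.49
Leg 2 (335°, 66.7 km): east 66.7 sin 335° = -28.19, north 66.7 cos 335° = 60.45
Leg 3 (001°, 44.9 km): east 44.9 sin 1° = 0.78, north 44.9 cos 1° = 44.89
Net east component: -62.07 km.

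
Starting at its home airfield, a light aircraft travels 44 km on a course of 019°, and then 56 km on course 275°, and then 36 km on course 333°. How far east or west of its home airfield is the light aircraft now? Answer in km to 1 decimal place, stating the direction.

57.8 km west

Leg 1 (019°, 44 km): east 44 sin 19° = 14.32, north 44 cos 19° = 41.60
Leg 2 (275°, 56 km): east 56 sin 275° = -55.79, north 56 cos 275° = 4.88
Leg 3 (333°, 36 km): east 36 sin 333° = -16.34, north 36 cos 333° = 32.08
Net east component: -57.81 km.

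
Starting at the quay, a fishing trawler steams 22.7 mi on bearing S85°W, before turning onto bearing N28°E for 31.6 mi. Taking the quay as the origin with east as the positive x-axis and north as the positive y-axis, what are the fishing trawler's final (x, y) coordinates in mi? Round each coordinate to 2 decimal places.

Leg 1 (S85°W, 22.7 mi): east 22.7 sin 265° = -22.61, north 22.7 cos 265° = -1.98
Leg 2 (N28°E, 31.6 mi): east 31.6 sin 28° = 14.84, north 31.6 cos 28° = 27.90
Summing: -7.78 mi east, 25.92 mi north → (-7.78, 25.92).

(-7.78, 25.92)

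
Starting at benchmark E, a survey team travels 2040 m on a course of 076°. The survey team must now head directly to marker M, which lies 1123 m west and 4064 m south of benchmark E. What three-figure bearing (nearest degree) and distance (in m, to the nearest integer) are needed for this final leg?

214°, 5513 m

Leg 1 (076°, 2040 m): east 2040 sin 76° = 1979.40, north 2040 cos 76° = 493.52
Current position: (1979.40, 493.52). Target: (-1123, -4064). Remaining: Δeast = -3102.40, Δnorth = -4557.52.
Bearing = atan2(-3102.40, -4557.52) mod 360° = 214.24°; distance = √((-3102.40)² + (-4557.52)²) = 5513.248 m.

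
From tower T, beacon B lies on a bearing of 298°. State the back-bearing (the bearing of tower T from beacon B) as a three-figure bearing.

Back-bearing = 298° − 180° = 118°.

118°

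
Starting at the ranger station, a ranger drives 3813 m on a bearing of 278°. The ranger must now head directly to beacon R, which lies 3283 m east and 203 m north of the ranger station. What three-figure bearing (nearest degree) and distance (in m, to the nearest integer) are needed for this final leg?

093°, 7066 m

Leg 1 (278°, 3813 m): east 3813 sin 278° = -3775.89, north 3813 cos 278° = 530.67
Current position: (-3775.89, 530.67). Target: (3283, 203). Remaining: Δeast = 7058.89, Δnorth = -327.67.
Bearing = atan2(7058.89, -327.67) mod 360° = 92.66°; distance = √((7058.89)² + (-327.67)²) = 7066.493 m.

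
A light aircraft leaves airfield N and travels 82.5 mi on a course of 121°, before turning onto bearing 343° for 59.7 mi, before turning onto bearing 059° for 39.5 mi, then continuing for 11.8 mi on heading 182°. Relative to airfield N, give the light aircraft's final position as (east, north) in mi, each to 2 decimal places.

Leg 1 (121°, 82.5 mi): east 82.5 sin 121° = 70.72, north 82.5 cos 121° = -42.49
Leg 2 (343°, 59.7 mi): east 59.7 sin 343° = -17.45, north 59.7 cos 343° = 57.09
Leg 3 (059°, 39.5 mi): east 39.5 sin 59° = 33.86, north 39.5 cos 59° = 20.34
Leg 4 (182°, 11.8 mi): east 11.8 sin 182° = -0.41, north 11.8 cos 182° = -11.79
Summing: 86.71 mi east, 23.15 mi north → (86.71, 23.15).

(86.71, 23.15)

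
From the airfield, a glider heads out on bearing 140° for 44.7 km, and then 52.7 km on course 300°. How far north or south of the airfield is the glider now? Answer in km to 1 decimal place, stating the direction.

7.9 km south

Leg 1 (140°, 44.7 km): east 44.7 sin 140° = 28.73, north 44.7 cos 140° = -34.24
Leg 2 (300°, 52.7 km): east 52.7 sin 300° = -45.64, north 52.7 cos 300° = 26.35
Net north component: -7.89 km.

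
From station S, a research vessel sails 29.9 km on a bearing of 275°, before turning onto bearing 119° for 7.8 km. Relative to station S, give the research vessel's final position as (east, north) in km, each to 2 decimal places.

Leg 1 (275°, 29.9 km): east 29.9 sin 275° = -29.79, north 29.9 cos 275° = 2.61
Leg 2 (119°, 7.8 km): east 7.8 sin 119° = 6.82, north 7.8 cos 119° = -3.78
Summing: -22.96 km east, -1.18 km north → (-22.96, -1.18).

(-22.96, -1.18)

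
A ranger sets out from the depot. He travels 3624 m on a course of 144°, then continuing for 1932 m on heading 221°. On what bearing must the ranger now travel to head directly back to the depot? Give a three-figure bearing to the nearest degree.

349°

Leg 1 (144°, 3624 m): east 3624 sin 144° = 2130.13, north 3624 cos 144° = -2931.88
Leg 2 (221°, 1932 m): east 1932 sin 221° = -1267.51, north 1932 cos 221° = -1458.10
Net displacement: 862.63 east, -4389.98 north. Direction back to start is (-862.63, 4389.98): bearing = atan2(-862.63, 4389.98) mod 360° = 348.88° ≈ 349°.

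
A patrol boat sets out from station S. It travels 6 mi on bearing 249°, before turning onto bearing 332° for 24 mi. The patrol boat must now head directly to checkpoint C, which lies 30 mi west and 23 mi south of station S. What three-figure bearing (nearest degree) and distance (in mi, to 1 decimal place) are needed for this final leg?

197°, 44.0 mi

Leg 1 (249°, 6 mi): east 6 sin 249° = -5.60, north 6 cos 249° = -2.15
Leg 2 (332°, 24 mi): east 24 sin 332° = -11.27, north 24 cos 332° = 21.19
Current position: (-16.87, 19.04). Target: (-30, -23). Remaining: Δeast = -13.13, Δnorth = -42.04.
Bearing = atan2(-13.13, -42.04) mod 360° = 197.35°; distance = √((-13.13)² + (-42.04)²) = 44.044 mi.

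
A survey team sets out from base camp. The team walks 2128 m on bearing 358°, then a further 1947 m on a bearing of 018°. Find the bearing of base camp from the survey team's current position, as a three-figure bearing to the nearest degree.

Leg 1 (358°, 2128 m): east 2128 sin 358° = -74.27, north 2128 cos 358° = 2126.70
Leg 2 (018°, 1947 m): east 1947 sin 18° = 601.66, north 1947 cos 18° = 1851.71
Net displacement: 527.39 east, 3978.41 north. Direction back to start is (-527.39, -3978.41): bearing = atan2(-527.39, -3978.41) mod 360° = 187.55° ≈ 188°.

188°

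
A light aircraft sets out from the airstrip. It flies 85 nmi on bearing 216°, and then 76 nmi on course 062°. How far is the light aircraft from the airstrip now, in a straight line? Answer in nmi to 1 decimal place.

Leg 1 (216°, 85 nmi): east 85 sin 216° = -49.96, north 85 cos 216° = -68.77
Leg 2 (062°, 76 nmi): east 76 sin 62° = 67.10, north 76 cos 62° = 35.68
Net: 17.14 east, -33.09 north. Distance = √((17.14)² + (-33.09)²) = 37.264 nmi.

37.3 nmi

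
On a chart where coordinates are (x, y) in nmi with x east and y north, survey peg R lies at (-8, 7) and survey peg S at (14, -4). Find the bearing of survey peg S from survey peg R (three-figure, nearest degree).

Δeast = 14 − -8 = 22.00; Δnorth = -4 − 7 = -11.00.
Bearing = atan2(Δeast, Δnorth) mod 360° = 116.57° ≈ 117°.

117°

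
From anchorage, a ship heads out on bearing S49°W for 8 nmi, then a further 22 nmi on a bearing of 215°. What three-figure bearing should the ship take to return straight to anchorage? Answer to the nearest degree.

Leg 1 (S49°W, 8 nmi): east 8 sin 229° = -6.04, north 8 cos 229° = -5.25
Leg 2 (215°, 22 nmi): east 22 sin 215° = -12.62, north 22 cos 215° = -18.02
Net displacement: -18.66 east, -23.27 north. Direction back to start is (18.66, 23.27): bearing = atan2(18.66, 23.27) mod 360° = 38.72° ≈ 039°.

039°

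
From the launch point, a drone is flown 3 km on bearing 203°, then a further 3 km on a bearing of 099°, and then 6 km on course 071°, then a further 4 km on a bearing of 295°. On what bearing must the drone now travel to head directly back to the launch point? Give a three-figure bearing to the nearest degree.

264°

Leg 1 (203°, 3 km): east 3 sin 203° = -1.17, north 3 cos 203° = -2.76
Leg 2 (099°, 3 km): east 3 sin 99° = 2.96, north 3 cos 99° = -0.47
Leg 3 (071°, 6 km): east 6 sin 71° = 5.67, north 6 cos 71° = 1.95
Leg 4 (295°, 4 km): east 4 sin 295° = -3.63, north 4 cos 295° = 1.69
Net displacement: 3.84 east, 0.41 north. Direction back to start is (-3.84, -0.41): bearing = atan2(-3.84, -0.41) mod 360° = 263.86° ≈ 264°.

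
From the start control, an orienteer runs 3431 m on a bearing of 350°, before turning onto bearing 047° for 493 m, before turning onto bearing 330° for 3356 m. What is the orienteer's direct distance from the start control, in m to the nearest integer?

Leg 1 (350°, 3431 m): east 3431 sin 350° = -595.79, north 3431 cos 350° = 3378.88
Leg 2 (047°, 493 m): east 493 sin 47° = 360.56, north 493 cos 47° = 336.23
Leg 3 (330°, 3356 m): east 3356 sin 330° = -1678.00, north 3356 cos 330° = 2906.38
Net: -1913.23 east, 6621.48 north. Distance = √((-1913.23)² + (6621.48)²) = 6892.349 m.

6892 m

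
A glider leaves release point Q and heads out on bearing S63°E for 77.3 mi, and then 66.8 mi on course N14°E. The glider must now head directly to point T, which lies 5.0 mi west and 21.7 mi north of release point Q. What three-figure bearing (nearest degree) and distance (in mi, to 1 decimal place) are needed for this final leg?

Leg 1 (S63°E, 77.3 mi): east 77.3 sin 117° = 68.87, north 77.3 cos 117° = -35.09
Leg 2 (N14°E, 66.8 mi): east 66.8 sin 14° = 16.16, north 66.8 cos 14° = 64.82
Current position: (85.04, 29.72). Target: (-5.0, 21.7). Remaining: Δeast = -90.04, Δnorth = -8.02.
Bearing = atan2(-90.04, -8.02) mod 360° = 264.91°; distance = √((-90.04)² + (-8.02)²) = 90.392 mi.

265°, 90.4 mi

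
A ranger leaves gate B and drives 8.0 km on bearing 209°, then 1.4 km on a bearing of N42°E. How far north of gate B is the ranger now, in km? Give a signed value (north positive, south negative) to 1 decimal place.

-6.0 km

Leg 1 (209°, 8.0 km): east 8.0 sin 209° = -3.88, north 8.0 cos 209° = -7.00
Leg 2 (N42°E, 1.4 km): east 1.4 sin 42° = 0.94, north 1.4 cos 42° = 1.04
Net north component: -5.96 km.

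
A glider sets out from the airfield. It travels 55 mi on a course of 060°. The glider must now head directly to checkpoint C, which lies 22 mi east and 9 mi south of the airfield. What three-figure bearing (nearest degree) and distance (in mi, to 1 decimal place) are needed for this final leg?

Leg 1 (060°, 55 mi): east 55 sin 60° = 47.63, north 55 cos 60° = 27.50
Current position: (47.63, 27.50). Target: (22, -9). Remaining: Δeast = -25.63, Δnorth = -36.50.
Bearing = atan2(-25.63, -36.50) mod 360° = 215.08°; distance = √((-25.63)² + (-36.50)²) = 44.601 mi.

215°, 44.6 mi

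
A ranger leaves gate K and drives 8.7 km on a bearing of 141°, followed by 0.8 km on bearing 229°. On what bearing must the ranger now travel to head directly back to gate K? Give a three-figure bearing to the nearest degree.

Leg 1 (141°, 8.7 km): east 8.7 sin 141° = 5.48, north 8.7 cos 141° = -6.76
Leg 2 (229°, 0.8 km): east 0.8 sin 229° = -0.60, north 0.8 cos 229° = -0.52
Net displacement: 4.87 east, -7.29 north. Direction back to start is (-4.87, 7.29): bearing = atan2(-4.87, 7.29) mod 360° = 326.23° ≈ 326°.

326°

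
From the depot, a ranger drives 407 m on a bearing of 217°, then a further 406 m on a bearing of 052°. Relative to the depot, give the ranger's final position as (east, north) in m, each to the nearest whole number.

(75, -75)

Leg 1 (217°, 407 m): east 407 sin 217° = -244.94, north 407 cos 217° = -325.04
Leg 2 (052°, 406 m): east 406 sin 52° = 319.93, north 406 cos 52° = 249.96
Summing: 74.99 m east, -75.09 m north → (75, -75).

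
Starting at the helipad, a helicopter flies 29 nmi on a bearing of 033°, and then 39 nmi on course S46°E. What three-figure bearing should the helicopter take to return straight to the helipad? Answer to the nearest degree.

274°

Leg 1 (033°, 29 nmi): east 29 sin 33° = 15.79, north 29 cos 33° = 24.32
Leg 2 (S46°E, 39 nmi): east 39 sin 134° = 28.05, north 39 cos 134° = -27.09
Net displacement: 43.85 east, -2.77 north. Direction back to start is (-43.85, 2.77): bearing = atan2(-43.85, 2.77) mod 360° = 273.61° ≈ 274°.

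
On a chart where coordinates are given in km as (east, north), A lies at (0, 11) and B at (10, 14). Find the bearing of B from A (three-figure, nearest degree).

073°

Δeast = 10 − 0 = 10.00; Δnorth = 14 − 11 = 3.00.
Bearing = atan2(Δeast, Δnorth) mod 360° = 73.30° ≈ 073°.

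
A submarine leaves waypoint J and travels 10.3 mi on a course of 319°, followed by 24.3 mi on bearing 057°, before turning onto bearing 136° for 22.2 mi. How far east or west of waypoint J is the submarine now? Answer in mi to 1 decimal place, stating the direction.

Leg 1 (319°, 10.3 mi): east 10.3 sin 319° = -6.76, north 10.3 cos 319° = 7.77
Leg 2 (057°, 24.3 mi): east 24.3 sin 57° = 20.38, north 24.3 cos 57° = 13.23
Leg 3 (136°, 22.2 mi): east 22.2 sin 136° = 15.42, north 22.2 cos 136° = -15.97
Net east component: 29.04 mi.

29.0 mi east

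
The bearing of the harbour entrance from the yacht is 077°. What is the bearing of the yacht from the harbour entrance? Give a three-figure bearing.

Back-bearing = 077° + 180° = 257°.

257°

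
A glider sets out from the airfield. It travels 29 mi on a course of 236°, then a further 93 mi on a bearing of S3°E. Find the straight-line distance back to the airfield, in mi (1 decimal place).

Leg 1 (236°, 29 mi): east 29 sin 236° = -24.04, north 29 cos 236° = -16.22
Leg 2 (S3°E, 93 mi): east 93 sin 177° = 4.87, north 93 cos 177° = -92.87
Net: -19.17 east, -109.09 north. Distance = √((-19.17)² + (-109.09)²) = 110.762 mi.

110.8 mi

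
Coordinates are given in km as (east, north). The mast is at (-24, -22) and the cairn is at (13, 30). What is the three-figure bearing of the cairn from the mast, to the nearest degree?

Δeast = 13 − -24 = 37.00; Δnorth = 30 − -22 = 52.00.
Bearing = atan2(Δeast, Δnorth) mod 360° = 35.43° ≈ 035°.

035°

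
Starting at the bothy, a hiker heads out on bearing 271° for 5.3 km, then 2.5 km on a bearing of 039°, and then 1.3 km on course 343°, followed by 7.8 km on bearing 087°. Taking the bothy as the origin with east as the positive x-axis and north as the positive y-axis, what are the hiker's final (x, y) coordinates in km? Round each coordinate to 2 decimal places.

(3.68, 3.69)

Leg 1 (271°, 5.3 km): east 5.3 sin 271° = -5.30, north 5.3 cos 271° = 0.09
Leg 2 (039°, 2.5 km): east 2.5 sin 39° = 1.57, north 2.5 cos 39° = 1.94
Leg 3 (343°, 1.3 km): east 1.3 sin 343° = -0.38, north 1.3 cos 343° = 1.24
Leg 4 (087°, 7.8 km): east 7.8 sin 87° = 7.79, north 7.8 cos 87° = 0.41
Summing: 3.68 km east, 3.69 km north → (3.68, 3.69).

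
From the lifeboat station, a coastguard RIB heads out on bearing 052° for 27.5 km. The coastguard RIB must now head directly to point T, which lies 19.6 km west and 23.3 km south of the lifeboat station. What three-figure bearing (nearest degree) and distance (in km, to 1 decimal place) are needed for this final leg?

226°, 57.6 km

Leg 1 (052°, 27.5 km): east 27.5 sin 52° = 21.67, north 27.5 cos 52° = 16.93
Current position: (21.67, 16.93). Target: (-19.6, -23.3). Remaining: Δeast = -41.27, Δnorth = -40.23.
Bearing = atan2(-41.27, -40.23) mod 360° = 225.73°; distance = √((-41.27)² + (-40.23)²) = 57.635 km.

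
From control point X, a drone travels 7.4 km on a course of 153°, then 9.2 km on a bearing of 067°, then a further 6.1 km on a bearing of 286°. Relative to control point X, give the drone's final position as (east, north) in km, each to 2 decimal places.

Leg 1 (153°, 7.4 km): east 7.4 sin 153° = 3.36, north 7.4 cos 153° = -6.59
Leg 2 (067°, 9.2 km): east 9.2 sin 67° = 8.47, north 9.2 cos 67° = 3.59
Leg 3 (286°, 6.1 km): east 6.1 sin 286° = -5.86, north 6.1 cos 286° = 1.68
Summing: 5.96 km east, -1.32 km north → (5.96, -1.32).

(5.96, -1.32)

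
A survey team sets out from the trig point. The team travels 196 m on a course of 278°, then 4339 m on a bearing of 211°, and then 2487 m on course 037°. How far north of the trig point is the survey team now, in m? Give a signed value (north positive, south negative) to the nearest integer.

Leg 1 (278°, 196 m): east 196 sin 278° = -194.09, north 196 cos 278° = 27.28
Leg 2 (211°, 4339 m): east 4339 sin 211° = -2234.75, north 4339 cos 211° = -3719.25
Leg 3 (037°, 2487 m): east 2487 sin 37° = 1496.71, north 2487 cos 37° = 1986.21
Net north component: -1705.76 m.

-1706 m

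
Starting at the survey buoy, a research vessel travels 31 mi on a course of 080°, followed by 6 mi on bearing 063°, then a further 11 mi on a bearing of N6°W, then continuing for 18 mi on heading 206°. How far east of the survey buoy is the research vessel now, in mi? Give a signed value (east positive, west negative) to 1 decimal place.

26.8 mi

Leg 1 (080°, 31 mi): east 31 sin 80° = 30.53, north 31 cos 80° = 5.38
Leg 2 (063°, 6 mi): east 6 sin 63° = 5.35, north 6 cos 63° = 2.72
Leg 3 (N6°W, 11 mi): east 11 sin 354° = -1.15, north 11 cos 354° = 10.94
Leg 4 (206°, 18 mi): east 18 sin 206° = -7.89, north 18 cos 206° = -16.18
Net east component: 26.83 mi.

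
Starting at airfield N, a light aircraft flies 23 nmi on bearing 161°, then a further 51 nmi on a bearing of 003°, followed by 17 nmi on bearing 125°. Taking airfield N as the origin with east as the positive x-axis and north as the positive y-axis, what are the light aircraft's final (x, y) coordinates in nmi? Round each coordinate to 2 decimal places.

Leg 1 (161°, 23 nmi): east 23 sin 161° = 7.49, north 23 cos 161° = -21.75
Leg 2 (003°, 51 nmi): east 51 sin 3° = 2.67, north 51 cos 3° = 50.93
Leg 3 (125°, 17 nmi): east 17 sin 125° = 13.93, north 17 cos 125° = -9.75
Summing: 24.08 nmi east, 19.43 nmi north → (24.08, 19.43).

(24.08, 19.43)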